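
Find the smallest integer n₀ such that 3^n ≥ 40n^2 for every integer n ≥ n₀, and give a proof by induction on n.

At n = 6: 729 < 1440, so the inequality fails and n₀ ≥ 7. We prove 3^n ≥ 40n^2 for all n ≥ 7.
For the base case n = 7: 3^n = 2187 and 40n^2 = 1960, so 2187 ≥ 1960.
Inductive step: suppose the statement holds for some p ≥ 7, so 3^p ≥ 40p^2.
Then 3^(p + 1) = 3·(3^p) ≥ 3·(40p^2).
Also, for p ≥ 7 we have 3·(40p^2) ≥ 40(p+1)^2, since 3 ≥ (1 + 1/p)^2 for all p ≥ 7.
Combining, 3^(p + 1) ≥ 40(p+1)^2.
By the principle of mathematical induction, the result holds for all n ≥ 7.
Hence the smallest such n₀ is 7.

n₀ = 7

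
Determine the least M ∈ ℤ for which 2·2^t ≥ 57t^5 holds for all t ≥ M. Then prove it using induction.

At t = 29: 1073741824 < 1169135493, so the inequality fails and M ≥ 30. We prove 2·2^t ≥ 57t^5 for all t ≥ 30.
When t = 30: 2·2^t = 2147483648 and 57t^5 = 1385100000, so 2147483648 ≥ 1385100000.
Inductive step: suppose the statement holds for some k ≥ 30, so 2·2^k ≥ 57k^5.
Then 2·2^(k + 1) = 2·(2·2^k) ≥ 2·(57k^5).
Also, for k ≥ 30 we have 2·(57k^5) ≥ 57(k+1)^5, since 2 ≥ (1 + 1/k)^5 for all k ≥ 30.
Combining, 2·2^(k + 1) ≥ 57(k+1)^5.
By induction, the statement is established for all t ≥ 30.
Hence the smallest such M is 30.

M = 30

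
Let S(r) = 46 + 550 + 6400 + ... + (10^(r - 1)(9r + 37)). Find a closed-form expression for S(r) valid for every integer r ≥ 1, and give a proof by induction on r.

S(r) = 10^r(r + 4) - 4

We claim S(r) = 10^r(r + 4) - 4 for all r ≥ 1.
For the base case r = 1: S(1) = 46, and the closed form gives 46. They agree.
For the inductive step, assume it holds for an arbitrary p ≥ 1, so S(p) = 10^p(p + 4) - 4.
Then S(p+1) = S(p) + (10^p(9p + 46)) = (10^p(p + 4) - 4) + (10^p(9p + 46)).
Simplifying, S(p+1) = 10·10^p·p + 50·10^p - 4 = 10^(p+1)((p+1) + 4) - 4,
which is the closed form with r = p+1.
By induction, the statement is established for all r ≥ 1.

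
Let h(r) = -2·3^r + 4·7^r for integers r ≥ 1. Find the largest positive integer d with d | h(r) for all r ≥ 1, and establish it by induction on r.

Computing the first values: h(1) = 22 and h(2) = 178; gcd(22, 178) = 2, so d ≤ 2.
We prove 2 | -2·3^r + 4·7^r for all r ≥ 1 by induction on r.
Base case (r = 1): h(1) = 22 = 2·(11), so 2 | h(1).
Inductive step: suppose the statement holds for some k ≥ 1, i.e. 2 | h(k). Then
h(k+1) − 7·h(k) = (-2·3^(k+1) + 4·7^(k+1)) − 7·(-2·3^k + 4·7^k) = (-2)·3^k·(3 − 7) = (8)·3^k. Since 2 | h(k) by the inductive hypothesis, 2 | 7·h(k); and 2 | 8 since 8 = 2·4. Therefore 2 | h(k+1).
By the principle of mathematical induction, the result holds for all r ≥ 1.
Therefore the largest such d is 2.

d = 2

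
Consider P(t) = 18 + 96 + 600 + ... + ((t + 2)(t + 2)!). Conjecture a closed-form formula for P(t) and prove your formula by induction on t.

P(t) = (t + 3)! - 6

We claim P(t) = (t + 3)! - 6 for all t ≥ 1.
For the base case t = 1: P(1) = 18, and the closed form gives 18. They agree.
Inductive step: assume the claim holds for t = j, so P(j) = (j + 3)! - 6.
Then P(j+1) = P(j) + ((j + 3)(j + 3)!) = ((j + 3)! - 6) + ((j + 3)(j + 3)!).
Simplifying, P(j+1) = ((j+1) + 3)! - 6,
which is the closed form with t = j+1.
Hence, by induction on t, the claim holds for every t ≥ 1.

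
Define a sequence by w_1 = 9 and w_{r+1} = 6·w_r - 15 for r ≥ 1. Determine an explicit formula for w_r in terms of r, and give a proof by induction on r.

w_r = 6^r + 3

Computing the first terms: w_1 = 9, w_2 = 39, w_3 = 219. This suggests w_r = 6^r + 3.
Base case (r = 1): the formula gives 9 = 9 = w_1.
Inductive step: assume the claim holds for r = p, so w_p = 6^p + 3.
Then w_{p+1} = 6·w_p - 15 = 6·(6^p + 3) - 15 = 6^(p + 1) + 3,
which is the claimed formula at r = p+1.
By the principle of mathematical induction, the result holds for all r ≥ 1.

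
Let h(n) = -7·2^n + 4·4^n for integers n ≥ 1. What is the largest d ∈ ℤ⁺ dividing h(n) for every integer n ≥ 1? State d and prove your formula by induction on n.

d = 2

Computing the first values: h(1) = 2 and h(2) = 36; gcd(2, 36) = 2, so d ≤ 2.
We prove 2 | -7·2^n + 4·4^n for all n ≥ 1 by induction on n.
When n = 1: h(1) = 2 = 2·(1), so 2 | h(1).
Suppose the result is true for n = j, i.e. 2 | h(j). Then
h(j+1) − 4·h(j) = (-7·2^(j+1) + 4·4^(j+1)) − 4·(-7·2^j + 4·4^j) = (-7)·2^j·(2 − 4) = (14)·2^j. Since 2 | h(j) by the inductive hypothesis, 2 | 4·h(j); and 2 | 14 since 14 = 2·7. Therefore 2 | h(j+1).
This completes the induction.
Therefore the largest such d is 2.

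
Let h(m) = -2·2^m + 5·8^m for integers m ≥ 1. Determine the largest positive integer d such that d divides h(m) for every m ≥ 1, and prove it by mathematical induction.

Computing the first values: h(1) = 36 and h(2) = 312; gcd(36, 312) = 12, so d ≤ 12.
We prove 12 | -2·2^m + 5·8^m for all m ≥ 1 by induction on m.
For the base case m = 1: h(1) = 36 = 12·(3), so 12 | h(1).
Suppose the result is true for m = k, i.e. 12 | h(k). Then
h(k+1) − 8·h(k) = (-2·2^(k+1) + 5·8^(k+1)) − 8·(-2·2^k + 5·8^k) = (-2)·2^k·(2 − 8) = (12)·2^k. Since 12 | h(k) by the inductive hypothesis, 12 | 8·h(k); and 12 | 12 since 12 = 12·1. Therefore 12 | h(k+1).
By the principle of mathematical induction, the result holds for all m ≥ 1.
Therefore the largest such d is 12.

d = 12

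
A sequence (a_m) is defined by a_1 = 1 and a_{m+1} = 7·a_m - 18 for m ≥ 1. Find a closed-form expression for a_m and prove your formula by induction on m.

a_m = -2·7^(m - 1) + 3

Computing the first terms: a_1 = 1, a_2 = -11, a_3 = -95. This suggests a_m = -2·7^(m - 1) + 3.
Base case (m = 1): the formula gives 1 = 1 = a_1.
Suppose the result is true for m = p, so a_p = -2·7^(p - 1) + 3.
Then a_{p+1} = 7·a_p - 18 = 7·(-2·7^(p - 1) + 3) - 18 = -2·7^p + 3 = -2·7^((p+1) - 1) + 3,
which is the claimed formula at m = p+1.
Hence, by induction on m, the claim holds for every m ≥ 1.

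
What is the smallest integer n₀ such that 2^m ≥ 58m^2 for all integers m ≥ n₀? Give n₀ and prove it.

At m = 13: 8192 < 9802, so the inequality fails and n₀ ≥ 14. We prove 2^m ≥ 58m^2 for all m ≥ 14.
When m = 14: 2^m = 16384 and 58m^2 = 11368, so 16384 ≥ 11368.
Inductive step: suppose the statement holds for some j ≥ 14, so 2^j ≥ 58j^2.
Then 2^(j + 1) = 2·(2^j) ≥ 2·(58j^2).
Also, for j ≥ 14 we have 2·(58j^2) ≥ 58(j+1)^2, since 2 ≥ (1 + 1/j)^2 for all j ≥ 14.
Combining, 2^(j + 1) ≥ 58(j+1)^2.
Hence, by induction on m, the claim holds for every m ≥ 14.
Hence the smallest such n₀ is 14.

n₀ = 14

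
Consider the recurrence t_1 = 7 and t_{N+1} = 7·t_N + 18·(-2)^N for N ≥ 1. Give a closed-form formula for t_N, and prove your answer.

Computing the first terms: t_1 = 7, t_2 = 13, t_3 = 163. This suggests t_N = (-2)^(N + 1) + 3·7^(N - 1).
For the base case N = 1: the formula gives 7 = 7 = t_1.
For the inductive step, assume it holds for an arbitrary k ≥ 1, so t_k = (-2)^(k + 1) + 3·7^(k - 1).
Then t_{k+1} = 7·t_k + 18·(-2)^k = 7·((-2)^(k + 1) + 3·7^(k - 1)) + 18·(-2)^k = (-2)^(k + 2) + 3·7^k = (-2)^((k+1) + 1) + 3·7^((k+1) - 1),
which is the claimed formula at N = k+1.
By induction, the statement is established for all N ≥ 1.

t_N = (-2)^(N + 1) + 3·7^(N - 1)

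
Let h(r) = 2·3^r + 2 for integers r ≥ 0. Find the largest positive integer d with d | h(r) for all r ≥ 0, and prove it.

d = 4

Computing the first values: h(0) = 4 and h(1) = 8; gcd(4, 8) = 4, so d ≤ 4.
We prove 4 | 2·3^r + 2 for all r ≥ 0 by induction on r.
For the base case r = 0: h(0) = 4 = 4·(1), so 4 | h(0).
For the inductive step, assume it holds for an arbitrary k ≥ 0, i.e. 4 | h(k). Then
h(k+1) = 2·3^(k+1) + 2 = 3·(2·3^k + 2) - 4 = 3·h(k) - 4. The first term is divisible by 4 by the inductive hypothesis, and -4 is divisible by 4. Hence 4 | h(k+1).
Hence, by induction on r, the claim holds for every r ≥ 0.
Therefore the largest such d is 4.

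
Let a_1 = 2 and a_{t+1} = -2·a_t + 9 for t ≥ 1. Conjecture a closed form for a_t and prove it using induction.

Computing the first terms: a_1 = 2, a_2 = 5, a_3 = -1. This suggests a_t = -(-2)^(t - 1) + 3.
Base case (t = 1): the formula gives 2 = 2 = a_1.
Suppose the result is true for t = p, so a_p = -(-2)^(p - 1) + 3.
Then a_{p+1} = -2·a_p + 9 = -2·(-(-2)^(p - 1) + 3) + 9 = -(-2)^p + 3 = -(-2)^((p+1) - 1) + 3,
which is the claimed formula at t = p+1.
Hence, by induction on t, the claim holds for every t ≥ 1.

a_t = -(-2)^(t - 1) + 3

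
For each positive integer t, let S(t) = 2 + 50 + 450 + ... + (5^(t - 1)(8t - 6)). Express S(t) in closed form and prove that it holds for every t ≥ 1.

We claim S(t) = 2·5^t(t - 1) + 2 for all t ≥ 1.
Base case (t = 1): S(1) = 2, and the closed form gives 2. They agree.
For the inductive step, assume it holds for an arbitrary p ≥ 1, so S(p) = 2·5^p(p - 1) + 2.
Then S(p+1) = S(p) + (5^p(8p + 2)) = (2·5^p(p - 1) + 2) + (5^p(8p + 2)).
Simplifying, S(p+1) = 10·5^p·p + 2 = 2·5^(p+1)((p+1) - 1) + 2,
which is the closed form with t = p+1.
By induction, the statement is established for all t ≥ 1.

S(t) = 2·5^t(t - 1) + 2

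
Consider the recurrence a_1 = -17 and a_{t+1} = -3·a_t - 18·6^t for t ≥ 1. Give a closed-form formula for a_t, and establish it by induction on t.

Computing the first terms: a_1 = -17, a_2 = -57, a_3 = -477. This suggests a_t = -5(-3)^(t - 1) - 2·6^t.
Base case (t = 1): the formula gives -17 = -17 = a_1.
Inductive step: assume the claim holds for t = i, so a_i = -5(-3)^(i - 1) - 2·6^i.
Then a_{i+1} = -3·a_i - 18·6^i = -3·(-5(-3)^(i - 1) - 2·6^i) - 18·6^i = -5(-3)^i - 2·6^(i + 1) = -5(-3)^((i+1) - 1) - 2·6^(i+1),
which is the claimed formula at t = i+1.
By the principle of mathematical induction, the result holds for all t ≥ 1.

a_t = -5(-3)^(t - 1) - 2·6^t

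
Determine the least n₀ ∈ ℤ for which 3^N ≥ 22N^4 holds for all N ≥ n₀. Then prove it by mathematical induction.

n₀ = 12

At N = 11: 177147 < 322102, so the inequality fails and n₀ ≥ 12. We prove 3^N ≥ 22N^4 for all N ≥ 12.
Base case (N = 12): 3^N = 531441 and 22N^4 = 456192, so 531441 ≥ 456192.
For the inductive step, assume it holds for an arbitrary p ≥ 12, so 3^p ≥ 22p^4.
Then 3^(p + 1) = 3·(3^p) ≥ 3·(22p^4).
Also, for p ≥ 12 we have 3·(22p^4) ≥ 22(p+1)^4, since 3 ≥ (1 + 1/p)^4 for all p ≥ 12.
Combining, 3^(p + 1) ≥ 22(p+1)^4.
By the principle of mathematical induction, the result holds for all N ≥ 12.
Hence the smallest such n₀ is 12.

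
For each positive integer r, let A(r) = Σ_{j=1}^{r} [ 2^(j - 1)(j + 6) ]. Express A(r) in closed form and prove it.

A(r) = 2^r(r + 5) - 5

We claim A(r) = 2^r(r + 5) - 5 for all r ≥ 1.
For the base case r = 1: A(1) = 7, and the closed form gives 7. They agree.
Inductive step: suppose the statement holds for some j ≥ 1, so A(j) = 2^j(j + 5) - 5.
Then A(j+1) = A(j) + (2^j(j + 7)) = (2^j(j + 5) - 5) + (2^j(j + 7)).
Simplifying, A(j+1) = 2·2^j·j + 12·2^j - 5 = 2^(j+1)((j+1) + 5) - 5,
which is the closed form with r = j+1.
By the principle of mathematical induction, the result holds for all r ≥ 1.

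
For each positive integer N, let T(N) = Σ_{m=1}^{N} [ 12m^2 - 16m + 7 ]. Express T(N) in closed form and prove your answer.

We claim T(N) = N(4N^2 - 2N + 1) for all N ≥ 1.
Base step (N = 1): T(1) = 3, and the closed form gives 3. They agree.
For the inductive step, assume it holds for an arbitrary m ≥ 1, so T(m) = m(4m^2 - 2m + 1).
Then T(m+1) = T(m) + (12m^2 + 8m + 3) = (m(4m^2 - 2m + 1)) + (12m^2 + 8m + 3).
Simplifying, T(m+1) = (m + 1)(4m^2 + 6m + 3) = (m+1)(4(m+1)^2 - 2(m+1) + 1),
which is the closed form with N = m+1.
By the principle of mathematical induction, the result holds for all N ≥ 1.

T(N) = N(4N^2 - 2N + 1)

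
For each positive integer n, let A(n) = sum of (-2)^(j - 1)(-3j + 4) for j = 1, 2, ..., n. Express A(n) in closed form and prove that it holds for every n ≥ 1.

A(n) = (-2)^n(n - 1) + 1

We claim A(n) = (-2)^n(n - 1) + 1 for all n ≥ 1.
Base step (n = 1): A(1) = 1, and the closed form gives 1. They agree.
Suppose the result is true for n = j, so A(j) = (-2)^j(j - 1) + 1.
Then A(j+1) = A(j) + ((-2)^j(-3j + 1)) = ((-2)^j(j - 1) + 1) + ((-2)^j(-3j + 1)).
Simplifying, A(j+1) = (-2)^(j + 1)j + 1 = (-2)^(j+1)((j+1) - 1) + 1,
which is the closed form with n = j+1.
By the principle of mathematical induction, the result holds for all n ≥ 1.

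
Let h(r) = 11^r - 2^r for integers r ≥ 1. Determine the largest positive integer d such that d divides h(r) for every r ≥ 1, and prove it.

Computing the first values: h(1) = 9 and h(2) = 117; gcd(9, 117) = 9, so d ≤ 9.
We prove 9 | 11^r - 2^r for all r ≥ 1 by induction on r.
For the base case r = 1: h(1) = 9 = 9·(1), so 9 | h(1).
For the inductive step, assume it holds for an arbitrary i ≥ 1, i.e. 9 | h(i). Then
11^{i+1} − 2^{i+1} = 11·11^i − 2·2^i = 11·(11^i − 2^i) + (9)·2^i. The first term is divisible by 9 by the inductive hypothesis, and the second term (9)·2^i is divisible by 9 since 9 | 9. Hence 9 | h(i+1).
By the principle of mathematical induction, the result holds for all r ≥ 1.
Therefore the largest such d is 9.

d = 9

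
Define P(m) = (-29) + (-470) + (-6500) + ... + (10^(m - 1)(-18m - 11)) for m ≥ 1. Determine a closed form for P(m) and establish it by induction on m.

P(m) = -10^m(2m + 1) + 1

We claim P(m) = -10^m(2m + 1) + 1 for all m ≥ 1.
For the base case m = 1: P(1) = -29, and the closed form gives -29. They agree.
For the inductive step, assume it holds for an arbitrary r ≥ 1, so P(r) = -10^r(2r + 1) + 1.
Then P(r+1) = P(r) + (10^r(-18r - 29)) = (-10^r(2r + 1) + 1) + (10^r(-18r - 29)).
Simplifying, P(r+1) = -20·10^r·r - 30·10^r + 1 = -10^(r+1)(2(r+1) + 1) + 1,
which is the closed form with m = r+1.
By the principle of mathematical induction, the result holds for all m ≥ 1.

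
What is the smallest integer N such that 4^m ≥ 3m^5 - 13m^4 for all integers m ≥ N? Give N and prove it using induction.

N = 8

At m = 7: 16384 < 19208, so the inequality fails and N ≥ 8. We prove 4^m ≥ 3m^5 - 13m^4 for all m ≥ 8.
Base case (m = 8): 4^m = 65536 and 3m^5 - 13m^4 = 45056, so 65536 ≥ 45056.
Suppose the result is true for m = i, so 4^i ≥ 3i^5 - 13i^4.
Then 4^(i + 1) = 4·(4^i) ≥ 4·(3i^5 - 13i^4).
Also, for i ≥ 8 we have 4·(3i^5 - 13i^4) ≥ 3(i+1)^5 - 13(i+1)^4, since 4·(3i^5 - 13i^4) − (3(i+1)^5 - 13(i+1)^4) = 9i^5 - 54i^4 + 22i^3 + 48i^2 + 37i + 10, which is nonnegative for all i ≥ 8.
Combining, 4^(i + 1) ≥ 3(i+1)^5 - 13(i+1)^4.
By the principle of mathematical induction, the result holds for all m ≥ 8.
Hence the smallest such N is 8.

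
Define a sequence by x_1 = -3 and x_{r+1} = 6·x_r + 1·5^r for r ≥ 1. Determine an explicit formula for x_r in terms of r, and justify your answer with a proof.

x_r = -5^r + 2·6^(r - 1)

Computing the first terms: x_1 = -3, x_2 = -13, x_3 = -53. This suggests x_r = -5^r + 2·6^(r - 1).
For the base case r = 1: the formula gives -3 = -3 = x_1.
Suppose the result is true for r = k, so x_k = -5^k + 2·6^(k - 1).
Then x_{k+1} = 6·x_k + 1·5^k = 6·(-5^k + 2·6^(k - 1)) + 1·5^k = -5^(k + 1) + 2·6^k = -5^(k+1) + 2·6^((k+1) - 1),
which is the claimed formula at r = k+1.
This completes the induction.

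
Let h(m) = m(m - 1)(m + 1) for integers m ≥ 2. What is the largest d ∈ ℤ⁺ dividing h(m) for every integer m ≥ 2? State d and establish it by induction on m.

Computing the first values: h(2) = 6 and h(3) = 24; gcd(6, 24) = 6, so d ≤ 6.
We prove 6 | m(m - 1)(m + 1) for all m ≥ 2 by induction on m.
When m = 2: h(2) = 6 = 6·(1), so 6 | h(2).
Suppose the result is true for m = k, i.e. 6 | h(k). Then
h(k+1) − h(k) = k·(k+1)·(k+2) − (k-1)·k·(k+1) = k·(k+1)·[(k+2) − (k-1)] = 3·k·(k+1). The product of 2 consecutive integers is divisible by (2)! = 2, so h(k+1) − h(k) is divisible by 3·2 = 6. By the inductive hypothesis 6 | h(k), hence 6 | h(k+1).
Hence, by induction on m, the claim holds for every m ≥ 2.
Therefore the largest such d is 6.

d = 6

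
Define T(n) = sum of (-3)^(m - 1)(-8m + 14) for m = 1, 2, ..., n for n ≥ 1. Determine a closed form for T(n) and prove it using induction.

T(n) = (-3)^n(2n - 3) + 3

We claim T(n) = (-3)^n(2n - 3) + 3 for all n ≥ 1.
When n = 1: T(1) = 6, and the closed form gives 6. They agree.
Inductive step: assume the claim holds for n = m, so T(m) = (-3)^m(2m - 3) + 3.
Then T(m+1) = T(m) + ((-3)^m(-8m + 6)) = ((-3)^m(2m - 3) + 3) + ((-3)^m(-8m + 6)).
Simplifying, T(m+1) = -6(-3)^m·m + 3(-3)^m + 3 = (-3)^(m+1)(2(m+1) - 3) + 3,
which is the closed form with n = m+1.
By the principle of mathematical induction, the result holds for all n ≥ 1.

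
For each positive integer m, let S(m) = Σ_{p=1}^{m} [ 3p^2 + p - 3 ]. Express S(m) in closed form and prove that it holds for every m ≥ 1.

S(m) = m(m^2 + 2m - 2)

We claim S(m) = m(m^2 + 2m - 2) for all m ≥ 1.
For the base case m = 1: S(1) = 1, and the closed form gives 1. They agree.
Inductive step: assume the claim holds for m = p, so S(p) = p(p^2 + 2p - 2).
Then S(p+1) = S(p) + (p + 3(p + 1)^2 - 2) = (p(p^2 + 2p - 2)) + (p + 3(p + 1)^2 - 2).
Simplifying, S(p+1) = (p + 1)(p^2 + 4p + 1) = (p+1)((p+1)^2 + 2(p+1) - 2),
which is the closed form with m = p+1.
By the principle of mathematical induction, the result holds for all m ≥ 1.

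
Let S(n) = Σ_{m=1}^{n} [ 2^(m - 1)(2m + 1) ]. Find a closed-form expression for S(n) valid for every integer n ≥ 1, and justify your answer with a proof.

S(n) = 2^n(2n - 1) + 1

We claim S(n) = 2^n(2n - 1) + 1 for all n ≥ 1.
Base step (n = 1): S(1) = 3, and the closed form gives 3. They agree.
Inductive step: assume the claim holds for n = m, so S(m) = 2^m(2m - 1) + 1.
Then S(m+1) = S(m) + (2^m(2m + 3)) = (2^m(2m - 1) + 1) + (2^m(2m + 3)).
Simplifying, S(m+1) = 2^(m + 1) + 2^(m + 2)m + 1 = 2^(m+1)(2(m+1) - 1) + 1,
which is the closed form with n = m+1.
By the principle of mathematical induction, the result holds for all n ≥ 1.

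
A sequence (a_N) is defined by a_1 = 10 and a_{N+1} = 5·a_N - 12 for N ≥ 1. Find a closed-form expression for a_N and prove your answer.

a_N = 7·5^(N - 1) + 3

Computing the first terms: a_1 = 10, a_2 = 38, a_3 = 178. This suggests a_N = 7·5^(N - 1) + 3.
For the base case N = 1: the formula gives 10 = 10 = a_1.
Suppose the result is true for N = m, so a_m = 7·5^(m - 1) + 3.
Then a_{m+1} = 5·a_m - 12 = 5·(7·5^(m - 1) + 3) - 12 = 7·5^m + 3 = 7·5^((m+1) - 1) + 3,
which is the claimed formula at N = m+1.
By the principle of mathematical induction, the result holds for all N ≥ 1.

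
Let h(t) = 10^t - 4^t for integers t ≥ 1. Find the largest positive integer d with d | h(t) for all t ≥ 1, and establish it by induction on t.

d = 6

Computing the first values: h(1) = 6 and h(2) = 84; gcd(6, 84) = 6, so d ≤ 6.
We prove 6 | 10^t - 4^t for all t ≥ 1 by induction on t.
Base step (t = 1): h(1) = 6 = 6·(1), so 6 | h(1).
Inductive step: suppose the statement holds for some i ≥ 1, i.e. 6 | h(i). Then
10^{i+1} − 4^{i+1} = 10·10^i − 4·4^i = 10·(10^i − 4^i) + (6)·4^i. The first term is divisible by 6 by the inductive hypothesis, and the second term (6)·4^i is divisible by 6 since 6 | 6. Hence 6 | h(i+1).
This completes the induction.
Therefore the largest such d is 6.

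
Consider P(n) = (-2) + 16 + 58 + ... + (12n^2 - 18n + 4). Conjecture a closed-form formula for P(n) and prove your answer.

P(n) = n(4n^2 - 3n - 3)

We claim P(n) = n(4n^2 - 3n - 3) for all n ≥ 1.
Base case (n = 1): P(1) = -2, and the closed form gives -2. They agree.
Suppose the result is true for n = r, so P(r) = r(4r^2 - 3r - 3).
Then P(r+1) = P(r) + (12r^2 + 6r - 2) = (r(4r^2 - 3r - 3)) + (12r^2 + 6r - 2).
Simplifying, P(r+1) = (r + 1)(4r^2 + 5r - 2) = (r+1)(4(r+1)^2 - 3(r+1) - 3),
which is the closed form with n = r+1.
Hence, by induction on n, the claim holds for every n ≥ 1.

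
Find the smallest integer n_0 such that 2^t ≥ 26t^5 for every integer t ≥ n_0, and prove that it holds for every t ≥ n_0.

n_0 = 29

At t = 28: 268435456 < 447469568, so the inequality fails and n_0 ≥ 29. We prove 2^t ≥ 26t^5 for all t ≥ 29.
For the base case t = 29: 2^t = 536870912 and 26t^5 = 533289874, so 536870912 ≥ 533289874.
Suppose the result is true for t = m, so 2^m ≥ 26m^5.
Then 2^(m + 1) = 2·(2^m) ≥ 2·(26m^5).
Also, for m ≥ 29 we have 2·(26m^5) ≥ 26(m+1)^5, since 2 ≥ (1 + 1/m)^5 for all m ≥ 29.
Combining, 2^(m + 1) ≥ 26(m+1)^5.
This completes the induction.
Hence the smallest such n_0 is 29.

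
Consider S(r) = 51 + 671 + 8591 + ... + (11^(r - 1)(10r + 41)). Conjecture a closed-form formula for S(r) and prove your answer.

We claim S(r) = 11^r(r + 4) - 4 for all r ≥ 1.
Base step (r = 1): S(1) = 51, and the closed form gives 51. They agree.
For the inductive step, assume it holds for an arbitrary m ≥ 1, so S(m) = 11^m(m + 4) - 4.
Then S(m+1) = S(m) + (11^m(10m + 51)) = (11^m(m + 4) - 4) + (11^m(10m + 51)).
Simplifying, S(m+1) = 11·11^m·m + 55·11^m - 4 = 11^(m+1)((m+1) + 4) - 4,
which is the closed form with r = m+1.
By the principle of mathematical induction, the result holds for all r ≥ 1.

S(r) = 11^r(r + 4) - 4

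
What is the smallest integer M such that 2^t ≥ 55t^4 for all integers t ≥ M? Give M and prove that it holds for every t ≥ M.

M = 25

At t = 24: 16777216 < 18247680, so the inequality fails and M ≥ 25. We prove 2^t ≥ 55t^4 for all t ≥ 25.
Base step (t = 25): 2^t = 33554432 and 55t^4 = 21484375, so 33554432 ≥ 21484375.
Suppose the result is true for t = m, so 2^m ≥ 55m^4.
Then 2^(m + 1) = 2·(2^m) ≥ 2·(55m^4).
Also, for m ≥ 25 we have 2·(55m^4) ≥ 55(m+1)^4, since 2 ≥ (1 + 1/m)^4 for all m ≥ 25.
Combining, 2^(m + 1) ≥ 55(m+1)^4.
Hence, by induction on t, the claim holds for every t ≥ 25.
Hence the smallest such M is 25.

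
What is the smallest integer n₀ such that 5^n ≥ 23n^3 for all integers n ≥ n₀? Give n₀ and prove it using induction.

At n = 4: 625 < 1472, so the inequality fails and n₀ ≥ 5. We prove 5^n ≥ 23n^3 for all n ≥ 5.
Base case (n = 5): 5^n = 3125 and 23n^3 = 2875, so 3125 ≥ 2875.
Suppose the result is true for n = m, so 5^m ≥ 23m^3.
Then 5^(m + 1) = 5·(5^m) ≥ 5·(23m^3).
Also, for m ≥ 5 we have 5·(23m^3) ≥ 23(m+1)^3, since 5 ≥ (1 + 1/m)^3 for all m ≥ 5.
Combining, 5^(m + 1) ≥ 23(m+1)^3.
By induction, the statement is established for all n ≥ 5.
Hence the smallest such n₀ is 5.

n₀ = 5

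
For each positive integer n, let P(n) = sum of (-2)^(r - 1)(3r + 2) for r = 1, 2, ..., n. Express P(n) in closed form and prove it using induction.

P(n) = -(-2)^n(n + 1) + 1

We claim P(n) = -(-2)^n(n + 1) + 1 for all n ≥ 1.
For the base case n = 1: P(1) = 5, and the closed form gives 5. They agree.
Inductive step: suppose the statement holds for some r ≥ 1, so P(r) = -(-2)^r(r + 1) + 1.
Then P(r+1) = P(r) + ((-2)^r(3r + 5)) = (-(-2)^r(r + 1) + 1) + ((-2)^r(3r + 5)).
Simplifying, P(r+1) = -(-2)^(r + 1)r + (-2)^(r + 2) + 1 = -(-2)^(r+1)((r+1) + 1) + 1,
which is the closed form with n = r+1.
This completes the induction.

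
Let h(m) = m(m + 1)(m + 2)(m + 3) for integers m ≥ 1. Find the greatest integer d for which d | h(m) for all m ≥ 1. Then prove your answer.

Computing the first values: h(1) = 24 and h(2) = 120; gcd(24, 120) = 24, so d ≤ 24.
We prove 24 | m(m + 1)(m + 2)(m + 3) for all m ≥ 1 by induction on m.
When m = 1: h(1) = 24 = 24·(1), so 24 | h(1).
For the inductive step, assume it holds for an arbitrary r ≥ 1, i.e. 24 | h(r). Then
h(r+1) − h(r) = (r+1)·(r+2)·(r+3)·(r+4) − r·(r+1)·(r+2)·(r+3) = (r+1)·(r+2)·(r+3)·[(r+4) − r] = 4·(r+1)·(r+2)·(r+3). The product of 3 consecutive integers is divisible by (3)! = 6, so h(r+1) − h(r) is divisible by 4·6 = 24. By the inductive hypothesis 24 | h(r), hence 24 | h(r+1).
By the principle of mathematical induction, the result holds for all m ≥ 1.
Therefore the largest such d is 24.

d = 24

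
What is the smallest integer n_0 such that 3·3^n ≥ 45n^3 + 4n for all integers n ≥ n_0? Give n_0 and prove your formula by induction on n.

At n = 8: 19683 < 23072, so the inequality fails and n_0 ≥ 9. We prove 3·3^n ≥ 45n^3 + 4n for all n ≥ 9.
When n = 9: 3·3^n = 59049 and 45n^3 + 4n = 32841, so 59049 ≥ 32841.
For the inductive step, assume it holds for an arbitrary j ≥ 9, so 3·3^j ≥ 45j^3 + 4j.
Then 3·3^(j + 1) = 3·(3·3^j) ≥ 3·(45j^3 + 4j).
Also, for j ≥ 9 we have 3·(45j^3 + 4j) ≥ 45(j+1)^3 + 4(j+1), since 3·(45j^3 + 4j) − (45(j+1)^3 + 4(j+1)) = 90j^3 - 135j^2 - 127j - 49, which is nonnegative for all j ≥ 9.
Combining, 3·3^(j + 1) ≥ 45(j+1)^3 + 4(j+1).
By induction, the statement is established for all n ≥ 9.
Hence the smallest such n_0 is 9.

n_0 = 9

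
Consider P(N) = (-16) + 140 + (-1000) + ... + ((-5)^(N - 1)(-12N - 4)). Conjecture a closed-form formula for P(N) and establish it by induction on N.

P(N) = (-5)^N(2N + 1) - 1

We claim P(N) = (-5)^N(2N + 1) - 1 for all N ≥ 1.
For the base case N = 1: P(1) = -16, and the closed form gives -16. They agree.
Inductive step: assume the claim holds for N = r, so P(r) = (-5)^r(2r + 1) - 1.
Then P(r+1) = P(r) + ((-5)^r(-12r - 16)) = ((-5)^r(2r + 1) - 1) + ((-5)^r(-12r - 16)).
Simplifying, P(r+1) = -10(-5)^r·r - 15(-5)^r - 1 = (-5)^(r+1)(2(r+1) + 1) - 1,
which is the closed form with N = r+1.
This completes the induction.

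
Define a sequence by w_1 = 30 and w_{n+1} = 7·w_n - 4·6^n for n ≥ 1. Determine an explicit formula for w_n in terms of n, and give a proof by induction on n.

Computing the first terms: w_1 = 30, w_2 = 186, w_3 = 1158. This suggests w_n = 4·6^n + 6·7^(n - 1).
Base step (n = 1): the formula gives 30 = 30 = w_1.
Inductive step: assume the claim holds for n = m, so w_m = 4·6^m + 6·7^(m - 1).
Then w_{m+1} = 7·w_m - 4·6^m = 7·(4·6^m + 6·7^(m - 1)) - 4·6^m = 4·6^(m + 1) + 6·7^m = 4·6^(m+1) + 6·7^((m+1) - 1),
which is the claimed formula at n = m+1.
By induction, the statement is established for all n ≥ 1.

w_n = 4·6^n + 6·7^(n - 1)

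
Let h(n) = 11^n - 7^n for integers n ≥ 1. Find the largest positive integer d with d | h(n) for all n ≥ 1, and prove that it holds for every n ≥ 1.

Computing the first values: h(1) = 4 and h(2) = 72; gcd(4, 72) = 4, so d ≤ 4.
We prove 4 | 11^n - 7^n for all n ≥ 1 by induction on n.
Base case (n = 1): h(1) = 4 = 4·(1), so 4 | h(1).
Inductive step: assume the claim holds for n = m, i.e. 4 | h(m). Then
11^{m+1} − 7^{m+1} = 11·11^m − 7·7^m = 11·(11^m − 7^m) + (4)·7^m. The first term is divisible by 4 by the inductive hypothesis, and the second term (4)·7^m is divisible by 4 since 4 | 4. Hence 4 | h(m+1).
By induction, the statement is established for all n ≥ 1.
Therefore the largest such d is 4.

d = 4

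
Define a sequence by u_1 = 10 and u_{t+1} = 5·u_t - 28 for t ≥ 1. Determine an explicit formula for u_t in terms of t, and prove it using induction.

Computing the first terms: u_1 = 10, u_2 = 22, u_3 = 82. This suggests u_t = 3·5^(t - 1) + 7.
For the base case t = 1: the formula gives 10 = 10 = u_1.
Inductive step: suppose the statement holds for some i ≥ 1, so u_i = 3·5^(i - 1) + 7.
Then u_{i+1} = 5·u_i - 28 = 5·(3·5^(i - 1) + 7) - 28 = 3·5^i + 7 = 3·5^((i+1) - 1) + 7,
which is the claimed formula at t = i+1.
This completes the induction.

u_t = 3·5^(t - 1) + 7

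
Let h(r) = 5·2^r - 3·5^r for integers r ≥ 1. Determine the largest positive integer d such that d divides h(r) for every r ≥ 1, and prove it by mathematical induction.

Computing the first values: h(1) = -5 and h(2) = -55; gcd(-5, -55) = 5, so d ≤ 5.
We prove 5 | 5·2^r - 3·5^r for all r ≥ 1 by induction on r.
Base step (r = 1): h(1) = -5 = 5·(-1), so 5 | h(1).
For the inductive step, assume it holds for an arbitrary k ≥ 1, i.e. 5 | h(k). Then
h(k+1) − 5·h(k) = (5·2^(k+1) - 3·5^(k+1)) − 5·(5·2^k - 3·5^k) = (5)·2^k·(2 − 5) = (-15)·2^k. Since 5 | h(k) by the inductive hypothesis, 5 | 5·h(k); and 5 | -15 since -15 = 5·-3. Therefore 5 | h(k+1).
Hence, by induction on r, the claim holds for every r ≥ 1.
Therefore the largest such d is 5.

d = 5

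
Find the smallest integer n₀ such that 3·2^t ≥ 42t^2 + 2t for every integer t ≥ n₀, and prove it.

At t = 10: 3072 < 4220, so the inequality fails and n₀ ≥ 11. We prove 3·2^t ≥ 42t^2 + 2t for all t ≥ 11.
For the base case t = 11: 3·2^t = 6144 and 42t^2 + 2t = 5104, so 6144 ≥ 5104.
Inductive step: suppose the statement holds for some i ≥ 11, so 3·2^i ≥ 42i^2 + 2i.
Then 3·2^(i + 1) = 2·(3·2^i) ≥ 2·(42i^2 + 2i).
Also, for i ≥ 11 we have 2·(42i^2 + 2i) ≥ 42(i+1)^2 + 2(i+1), since 2·(42i^2 + 2i) − (42(i+1)^2 + 2(i+1)) = 42i^2 - 82i - 44, which is nonnegative for all i ≥ 11.
Combining, 3·2^(i + 1) ≥ 42(i+1)^2 + 2(i+1).
By induction, the statement is established for all t ≥ 11.
Hence the smallest such n₀ is 11.

n₀ = 11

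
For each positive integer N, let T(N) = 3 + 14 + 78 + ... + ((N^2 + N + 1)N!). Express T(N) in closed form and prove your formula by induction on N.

T(N) = (N + 1)(N + 1)! - 1

We claim T(N) = (N + 1)(N + 1)! - 1 for all N ≥ 1.
For the base case N = 1: T(1) = 3, and the closed form gives 3. They agree.
Suppose the result is true for N = i, so T(i) = (i + 1)(i + 1)! - 1.
Then T(i+1) = T(i) + ((i^2 + 3i + 3)(i + 1)!) = ((i + 1)(i + 1)! - 1) + ((i^2 + 3i + 3)(i + 1)!).
Simplifying, T(i+1) = ((i+1) + 1)((i+1) + 1)! - 1,
which is the closed form with N = i+1.
By induction, the statement is established for all N ≥ 1.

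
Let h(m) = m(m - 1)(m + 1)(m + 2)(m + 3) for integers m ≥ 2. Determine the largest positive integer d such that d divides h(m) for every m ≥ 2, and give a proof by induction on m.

Computing the first values: h(2) = 120 and h(3) = 720; gcd(120, 720) = 120, so d ≤ 120.
We prove 120 | m(m - 1)(m + 1)(m + 2)(m + 3) for all m ≥ 2 by induction on m.
Base step (m = 2): h(2) = 120 = 120·(1), so 120 | h(2).
Suppose the result is true for m = r, i.e. 120 | h(r). Then
h(r+1) − h(r) = r·(r+1)·(r+2)·(r+3)·(r+4) − (r-1)·r·(r+1)·(r+2)·(r+3) = r·(r+1)·(r+2)·(r+3)·[(r+4) − (r-1)] = 5·r·(r+1)·(r+2)·(r+3). The product of 4 consecutive integers is divisible by (4)! = 24, so h(r+1) − h(r) is divisible by 5·24 = 120. By the inductive hypothesis 120 | h(r), hence 120 | h(r+1).
By the principle of mathematical induction, the result holds for all m ≥ 2.
Therefore the largest such d is 120.

d = 120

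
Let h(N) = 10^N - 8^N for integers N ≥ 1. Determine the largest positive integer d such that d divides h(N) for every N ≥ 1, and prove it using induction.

Computing the first values: h(1) = 2 and h(2) = 36; gcd(2, 36) = 2, so d ≤ 2.
We prove 2 | 10^N - 8^N for all N ≥ 1 by induction on N.
Base step (N = 1): h(1) = 2 = 2·(1), so 2 | h(1).
Inductive step: assume the claim holds for N = p, i.e. 2 | h(p). Then
10^{p+1} − 8^{p+1} = 10·10^p − 8·8^p = 10·(10^p − 8^p) + (2)·8^p. The first term is divisible by 2 by the inductive hypothesis, and the second term (2)·8^p is divisible by 2 since 2 | 2. Hence 2 | h(p+1).
Hence, by induction on N, the claim holds for every N ≥ 1.
Therefore the largest such d is 2.

d = 2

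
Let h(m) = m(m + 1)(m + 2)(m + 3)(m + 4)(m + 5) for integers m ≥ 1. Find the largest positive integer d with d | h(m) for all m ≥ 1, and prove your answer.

Computing the first values: h(1) = 720 and h(2) = 5040; gcd(720, 5040) = 720, so d ≤ 720.
We prove 720 | m(m + 1)(m + 2)(m + 3)(m + 4)(m + 5) for all m ≥ 1 by induction on m.
Base step (m = 1): h(1) = 720 = 720·(1), so 720 | h(1).
Inductive step: assume the claim holds for m = i, i.e. 720 | h(i). Then
h(i+1) − h(i) = (i+1)·(i+2)·(i+3)·(i+4)·(i+5)·(i+6) − i·(i+1)·(i+2)·(i+3)·(i+4)·(i+5) = (i+1)·(i+2)·(i+3)·(i+4)·(i+5)·[(i+6) − i] = 6·(i+1)·(i+2)·(i+3)·(i+4)·(i+5). The product of 5 consecutive integers is divisible by (5)! = 120, so h(i+1) − h(i) is divisible by 6·120 = 720. By the inductive hypothesis 720 | h(i), hence 720 | h(i+1).
By the principle of mathematical induction, the result holds for all m ≥ 1.
Therefore the largest such d is 720.

d = 720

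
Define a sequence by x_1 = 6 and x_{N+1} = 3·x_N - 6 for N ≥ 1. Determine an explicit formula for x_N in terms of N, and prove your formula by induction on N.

x_N = 3^N + 3

Computing the first terms: x_1 = 6, x_2 = 12, x_3 = 30. This suggests x_N = 3^N + 3.
When N = 1: the formula gives 6 = 6 = x_1.
Suppose the result is true for N = m, so x_m = 3^m + 3.
Then x_{m+1} = 3·x_m - 6 = 3·(3^m + 3) - 6 = 3^(m + 1) + 3,
which is the claimed formula at N = m+1.
Hence, by induction on N, the claim holds for every N ≥ 1.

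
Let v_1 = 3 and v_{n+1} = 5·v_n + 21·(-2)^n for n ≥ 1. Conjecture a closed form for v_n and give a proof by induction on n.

v_n = -3(-2)^n - 3·5^(n - 1)

Computing the first terms: v_1 = 3, v_2 = -27, v_3 = -51. This suggests v_n = -3(-2)^n - 3·5^(n - 1).
Base step (n = 1): the formula gives 3 = 3 = v_1.
Inductive step: suppose the statement holds for some p ≥ 1, so v_p = -3(-2)^p - 3·5^(p - 1).
Then v_{p+1} = 5·v_p + 21·(-2)^p = 5·(-3(-2)^p - 3·5^(p - 1)) + 21·(-2)^p = -3(-2)^(p + 1) - 3·5^p = -3(-2)^(p+1) - 3·5^((p+1) - 1),
which is the claimed formula at n = p+1.
By the principle of mathematical induction, the result holds for all n ≥ 1.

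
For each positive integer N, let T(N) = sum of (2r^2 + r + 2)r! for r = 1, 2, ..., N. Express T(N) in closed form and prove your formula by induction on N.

T(N) = (2N + 1)(N + 1)! - 1

We claim T(N) = (2N + 1)(N + 1)! - 1 for all N ≥ 1.
Base step (N = 1): T(1) = 5, and the closed form gives 5. They agree.
Inductive step: suppose the statement holds for some r ≥ 1, so T(r) = (2r + 1)(r + 1)! - 1.
Then T(r+1) = T(r) + ((2r^2 + 5r + 5)(r + 1)!) = ((2r + 1)(r + 1)! - 1) + ((2r^2 + 5r + 5)(r + 1)!).
Simplifying, T(r+1) = (2(r+1) + 1)((r+1) + 1)! - 1,
which is the closed form with N = r+1.
This completes the induction.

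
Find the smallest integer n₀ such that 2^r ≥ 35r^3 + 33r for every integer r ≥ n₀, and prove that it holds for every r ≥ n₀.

At r = 17: 131072 < 172516, so the inequality fails and n₀ ≥ 18. We prove 2^r ≥ 35r^3 + 33r for all r ≥ 18.
When r = 18: 2^r = 262144 and 35r^3 + 33r = 204714, so 262144 ≥ 204714.
For the inductive step, assume it holds for an arbitrary j ≥ 18, so 2^j ≥ 35j^3 + 33j.
Then 2^(j + 1) = 2·(2^j) ≥ 2·(35j^3 + 33j).
Also, for j ≥ 18 we have 2·(35j^3 + 33j) ≥ 35(j+1)^3 + 33(j+1), since 2·(35j^3 + 33j) − (35(j+1)^3 + 33(j+1)) = 35j^3 - 105j^2 - 72j - 68, which is nonnegative for all j ≥ 18.
Combining, 2^(j + 1) ≥ 35(j+1)^3 + 33(j+1).
By the principle of mathematical induction, the result holds for all r ≥ 18.
Hence the smallest such n₀ is 18.

n₀ = 18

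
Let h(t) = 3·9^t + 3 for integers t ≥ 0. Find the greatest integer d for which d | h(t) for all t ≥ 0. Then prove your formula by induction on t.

d = 6

Computing the first values: h(0) = 6 and h(1) = 30; gcd(6, 30) = 6, so d ≤ 6.
We prove 6 | 3·9^t + 3 for all t ≥ 0 by induction on t.
Base case (t = 0): h(0) = 6 = 6·(1), so 6 | h(0).
Suppose the result is true for t = j, i.e. 6 | h(j). Then
h(j+1) = 3·9^(j+1) + 3 = 9·(3·9^j + 3) - 24 = 9·h(j) - 24. The first term is divisible by 6 by the inductive hypothesis, and -24 is divisible by 6. Hence 6 | h(j+1).
Hence, by induction on t, the claim holds for every t ≥ 0.
Therefore the largest such d is 6.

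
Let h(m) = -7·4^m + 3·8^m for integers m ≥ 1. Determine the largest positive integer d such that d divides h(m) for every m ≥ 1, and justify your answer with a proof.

d = 4

Computing the first values: h(1) = -4 and h(2) = 80; gcd(-4, 80) = 4, so d ≤ 4.
We prove 4 | -7·4^m + 3·8^m for all m ≥ 1 by induction on m.
Base case (m = 1): h(1) = -4 = 4·(-1), so 4 | h(1).
Inductive step: assume the claim holds for m = p, i.e. 4 | h(p). Then
h(p+1) − 8·h(p) = (-7·4^(p+1) + 3·8^(p+1)) − 8·(-7·4^p + 3·8^p) = (-7)·4^p·(4 − 8) = (28)·4^p. Since 4 | h(p) by the inductive hypothesis, 4 | 8·h(p); and 4 | 28 since 28 = 4·7. Therefore 4 | h(p+1).
By the principle of mathematical induction, the result holds for all m ≥ 1.
Therefore the largest such d is 4.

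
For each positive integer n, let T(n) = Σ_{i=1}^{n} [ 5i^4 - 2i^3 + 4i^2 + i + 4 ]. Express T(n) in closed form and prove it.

We claim T(n) = n(n^4 + 2n^3 + 2n^2 + 2n + 5) for all n ≥ 1.
When n = 1: T(1) = 12, and the closed form gives 12. They agree.
Suppose the result is true for n = i, so T(i) = i(i^4 + 2i^3 + 2i^2 + 2i + 5).
Then T(i+1) = T(i) + (5i^4 + 18i^3 + 28i^2 + 23i + 12) = (i(i^4 + 2i^3 + 2i^2 + 2i + 5)) + (5i^4 + 18i^3 + 28i^2 + 23i + 12).
Simplifying, T(i+1) = (i + 1)(i^4 + 6i^3 + 14i^2 + 16i + 12) = (i+1)((i+1)^4 + 2(i+1)^3 + 2(i+1)^2 + 2(i+1) + 5),
which is the closed form with n = i+1.
By induction, the statement is established for all n ≥ 1.

T(n) = n(n^4 + 2n^3 + 2n^2 + 2n + 5)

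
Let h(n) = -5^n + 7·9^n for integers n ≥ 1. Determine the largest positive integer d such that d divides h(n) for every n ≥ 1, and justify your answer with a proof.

Computing the first values: h(1) = 58 and h(2) = 542; gcd(58, 542) = 2, so d ≤ 2.
We prove 2 | -5^n + 7·9^n for all n ≥ 1 by induction on n.
When n = 1: h(1) = 58 = 2·(29), so 2 | h(1).
Inductive step: assume the claim holds for n = k, i.e. 2 | h(k). Then
h(k+1) − 9·h(k) = (-5^(k+1) + 7·9^(k+1)) − 9·(-5^k + 7·9^k) = (-1)·5^k·(5 − 9) = (4)·5^k. Since 2 | h(k) by the inductive hypothesis, 2 | 9·h(k); and 2 | 4 since 4 = 2·2. Therefore 2 | h(k+1).
By induction, the statement is established for all n ≥ 1.
Therefore the largest such d is 2.

d = 2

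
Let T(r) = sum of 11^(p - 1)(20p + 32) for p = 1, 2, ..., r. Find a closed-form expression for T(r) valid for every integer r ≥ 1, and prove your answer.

We claim T(r) = 11^r(2r + 3) - 3 for all r ≥ 1.
When r = 1: T(1) = 52, and the closed form gives 52. They agree.
Inductive step: suppose the statement holds for some p ≥ 1, so T(p) = 11^p(2p + 3) - 3.
Then T(p+1) = T(p) + (11^p(20p + 52)) = (11^p(2p + 3) - 3) + (11^p(20p + 52)).
Simplifying, T(p+1) = 22·11^p·p + 55·11^p - 3 = 11^(p+1)(2(p+1) + 3) - 3,
which is the closed form with r = p+1.
Hence, by induction on r, the claim holds for every r ≥ 1.

T(r) = 11^r(2r + 3) - 3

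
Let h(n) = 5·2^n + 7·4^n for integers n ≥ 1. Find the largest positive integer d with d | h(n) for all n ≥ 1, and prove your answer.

Computing the first values: h(1) = 38 and h(2) = 132; gcd(38, 132) = 2, so d ≤ 2.
We prove 2 | 5·2^n + 7·4^n for all n ≥ 1 by induction on n.
Base step (n = 1): h(1) = 38 = 2·(19), so 2 | h(1).
Inductive step: suppose the statement holds for some p ≥ 1, i.e. 2 | h(p). Then
h(p+1) − 4·h(p) = (5·2^(p+1) + 7·4^(p+1)) − 4·(5·2^p + 7·4^p) = (5)·2^p·(2 − 4) = (-10)·2^p. Since 2 | h(p) by the inductive hypothesis, 2 | 4·h(p); and 2 | -10 since -10 = 2·-5. Therefore 2 | h(p+1).
This completes the induction.
Therefore the largest such d is 2.

d = 2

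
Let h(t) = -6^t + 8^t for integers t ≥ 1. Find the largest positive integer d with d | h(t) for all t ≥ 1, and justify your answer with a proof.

Computing the first values: h(1) = 2 and h(2) = 28; gcd(2, 28) = 2, so d ≤ 2.
We prove 2 | -6^t + 8^t for all t ≥ 1 by induction on t.
When t = 1: h(1) = 2 = 2·(1), so 2 | h(1).
For the inductive step, assume it holds for an arbitrary p ≥ 1, i.e. 2 | h(p). Then
8^{p+1} − 6^{p+1} = 8·8^p − 6·6^p = 8·(8^p − 6^p) + (2)·6^p. The first term is divisible by 2 by the inductive hypothesis, and the second term (2)·6^p is divisible by 2 since 2 | 2. Hence 2 | h(p+1).
Hence, by induction on t, the claim holds for every t ≥ 1.
Therefore the largest such d is 2.

d = 2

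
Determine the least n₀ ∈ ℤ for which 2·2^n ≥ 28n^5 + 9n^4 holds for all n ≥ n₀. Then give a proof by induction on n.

At n = 27: 268435456 < 406552365, so the inequality fails and n₀ ≥ 28. We prove 2·2^n ≥ 28n^5 + 9n^4 for all n ≥ 28.
When n = 28: 2·2^n = 536870912 and 28n^5 + 9n^4 = 487422208, so 536870912 ≥ 487422208.
Inductive step: assume the claim holds for n = r, so 2·2^r ≥ 28r^5 + 9r^4.
Then 2·2^(r + 1) = 2·(2·2^r) ≥ 2·(28r^5 + 9r^4).
Also, for r ≥ 28 we have 2·(28r^5 + 9r^4) ≥ 28(r+1)^5 + 9(r+1)^4, since 2·(28r^5 + 9r^4) − (28(r+1)^5 + 9(r+1)^4) = 28r^5 - 131r^4 - 316r^3 - 334r^2 - 176r - 37, which is nonnegative for all r ≥ 28.
Combining, 2·2^(r + 1) ≥ 28(r+1)^5 + 9(r+1)^4.
Hence, by induction on n, the claim holds for every n ≥ 28.
Hence the smallest such n₀ is 28.

n₀ = 28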